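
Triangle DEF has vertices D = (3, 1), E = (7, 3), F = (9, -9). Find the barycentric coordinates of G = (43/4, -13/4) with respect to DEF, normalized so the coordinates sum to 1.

(-5/8, 1, 5/8)

Signed area of the reference triangle: [DEF] = ½·(3·(3−(-9)) + 7·(-9−1) + 9·(1−3)) = ½·(36 − 70 − 18) = -26.
[GEF] = ½·((43/4)·(3−(-9)) + 7·(-9−(-13/4)) + 9·(-13/4−3)) = ½·(129 − 161/4 − 225/4) = 65/4, so the D-coordinate is (65/4)/(-26) = -5/8.
[DGF] = ½·(3·(-13/4−(-9)) + (43/4)·(-9−1) + 9·(1−(-13/4))) = ½·(69/4 − 215/2 + 153/4) = -26, so the E-coordinate is 1.
[DEG] = ½·(3·(3−(-13/4)) + 7·(-13/4−1) + (43/4)·(1−3)) = ½·(75/4 − 119/4 − 43/2) = -65/4, so the F-coordinate is 5/8.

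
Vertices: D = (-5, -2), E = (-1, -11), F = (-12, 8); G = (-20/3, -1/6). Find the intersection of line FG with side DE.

Barycentric coordinates of G with respect to DEF: (1/2, 1/6, 1/3).
On side DE the F-coordinate is zero; dropping G's F-weight 1/3 and renormalizing the remaining 1/2 : 1/6 gives weights 3/4, 1/4 on D, E.
H = (3/4)·(-5, -2) + (1/4)·(-1, -11) = (-4, -17/4).

(-4, -17/4)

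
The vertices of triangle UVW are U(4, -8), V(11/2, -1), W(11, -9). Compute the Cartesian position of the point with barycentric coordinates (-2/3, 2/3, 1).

P = (-2/3)·U + (2/3)·V + 1·W.
x-coordinate: (-2/3)·4 + (2/3)·(11/2) + 1·11 = 12.
y-coordinate: (-2/3)·(-8) + (2/3)·(-1) + 1·(-9) = -13/3.

(12, -13/3)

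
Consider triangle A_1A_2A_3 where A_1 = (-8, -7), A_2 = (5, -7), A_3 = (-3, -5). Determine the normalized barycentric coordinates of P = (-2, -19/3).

(1/3, 1/3, 1/3)

Signed area of the reference triangle: [A_1A_2A_3] = ½·((-8)·(-7−(-5)) + 5·(-5−(-7)) + (-3)·(-7−(-7))) = ½·(16 + 10 + 0) = 13.
[PA_2A_3] = ½·((-2)·(-7−(-5)) + 5·(-5−(-19/3)) + (-3)·(-19/3−(-7))) = ½·(4 + 20/3 − 2) = 13/3, so the A_1-coordinate is (13/3)/13 = 1/3.
[A_1PA_3] = ½·((-8)·(-19/3−(-5)) + (-2)·(-5−(-7)) + (-3)·(-7−(-19/3))) = ½·(32/3 − 4 + 2) = 13/3, so the A_2-coordinate is 1/3.
[A_1A_2P] = ½·((-8)·(-7−(-19/3)) + 5·(-19/3−(-7)) + (-2)·(-7−(-7))) = ½·(16/3 + 10/3 + 0) = 13/3, so the A_3-coordinate is 1/3.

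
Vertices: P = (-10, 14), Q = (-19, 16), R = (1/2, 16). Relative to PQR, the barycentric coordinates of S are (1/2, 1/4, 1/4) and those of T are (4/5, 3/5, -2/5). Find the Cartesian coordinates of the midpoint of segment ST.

(-1169/80, 147/10)

Barycentric coordinates of the midpoint are the average: (13/20, 17/40, -3/40).
Converting: (13/20)·P + (17/40)·Q + (-3/40)·R = (-1169/80, 147/10).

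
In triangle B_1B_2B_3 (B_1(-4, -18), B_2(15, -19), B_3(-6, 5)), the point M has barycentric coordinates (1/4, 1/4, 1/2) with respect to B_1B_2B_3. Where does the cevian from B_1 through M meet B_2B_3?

(1, -3)

Line B_1M meets B_2B_3 where the B_1-coordinate vanishes; zeroing M's B_1-weight and renormalizing leaves B_2, B_3-weights 1/4 : 1/2 → (1/3, 2/3).
So N = (1/3)·B_2 + (2/3)·B_3 = (1, -3).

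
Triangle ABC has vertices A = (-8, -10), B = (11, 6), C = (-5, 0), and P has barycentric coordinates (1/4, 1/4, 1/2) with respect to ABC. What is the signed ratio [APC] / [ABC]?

1/4

The signed ratio [APC]/[ABC] equals the barycentric coordinate of P at vertex B, which is 1/4.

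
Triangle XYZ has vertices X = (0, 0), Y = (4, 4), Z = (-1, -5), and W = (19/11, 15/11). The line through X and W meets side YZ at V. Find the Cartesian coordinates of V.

(19/6, 5/2)

Barycentric coordinates of W with respect to XYZ: (5/11, 5/11, 1/11).
On side YZ the X-coordinate is zero; dropping W's X-weight 5/11 and renormalizing the remaining 5/11 : 1/11 gives weights 5/6, 1/6 on Y, Z.
V = (5/6)·(4, 4) + (1/6)·(-1, -5) = (19/6, 5/2).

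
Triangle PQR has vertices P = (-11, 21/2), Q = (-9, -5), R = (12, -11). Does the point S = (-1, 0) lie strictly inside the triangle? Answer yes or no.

Barycentric coordinates of S: (102/209, 53/627, 268/627).
The three coordinates are positive, positive, positive; a point is interior exactly when all three are positive.

yes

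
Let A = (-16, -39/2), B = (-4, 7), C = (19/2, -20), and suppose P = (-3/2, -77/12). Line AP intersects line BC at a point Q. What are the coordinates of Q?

(7/5, -19/5)

Barycentric coordinates of P with respect to ABC: (1/6, 1/2, 1/3).
On side BC the A-coordinate is zero; dropping P's A-weight 1/6 and renormalizing the remaining 1/2 : 1/3 gives weights 3/5, 2/5 on B, C.
Q = (3/5)·(-4, 7) + (2/5)·(19/2, -20) = (7/5, -19/5).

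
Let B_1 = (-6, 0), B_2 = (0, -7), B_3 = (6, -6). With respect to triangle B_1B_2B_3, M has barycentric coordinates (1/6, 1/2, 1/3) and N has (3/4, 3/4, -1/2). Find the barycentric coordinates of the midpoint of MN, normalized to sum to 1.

Since both coordinate triples sum to 1, the midpoint's barycentrics are the componentwise average.
(1/6+3/4)/2 = 11/24; similarly 5/8 and -1/12.

(11/24, 5/8, -1/12)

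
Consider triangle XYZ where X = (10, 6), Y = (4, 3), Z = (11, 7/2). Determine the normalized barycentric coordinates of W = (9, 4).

(1/4, 1/4, 1/2)

Signed area of the reference triangle: [XYZ] = ½·(10·(3−(7/2)) + 4·(7/2−6) + 11·(6−3)) = ½·(-5 − 10 + 33) = 9.
[WYZ] = ½·(9·(3−(7/2)) + 4·(7/2−4) + 11·(4−3)) = ½·(-9/2 − 2 + 11) = 9/4, so the X-coordinate is (9/4)/9 = 1/4.
[XWZ] = ½·(10·(4−(7/2)) + 9·(7/2−6) + 11·(6−4)) = ½·(5 − 45/2 + 22) = 9/4, so the Y-coordinate is 1/4.
[XYW] = ½·(10·(3−4) + 4·(4−6) + 9·(6−3)) = ½·(-10 − 8 + 27) = 9/2, so the Z-coordinate is 1/2.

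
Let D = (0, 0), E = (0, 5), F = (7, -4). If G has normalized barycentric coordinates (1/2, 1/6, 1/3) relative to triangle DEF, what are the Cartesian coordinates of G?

G = (1/2)·D + (1/6)·E + (1/3)·F.
x-coordinate: (1/2)·0 + (1/6)·0 + (1/3)·7 = 7/3.
y-coordinate: (1/2)·0 + (1/6)·5 + (1/3)·(-4) = -1/2.

(7/3, -1/2)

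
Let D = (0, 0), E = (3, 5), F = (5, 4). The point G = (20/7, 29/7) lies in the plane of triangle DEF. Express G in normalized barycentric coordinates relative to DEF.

Signed area of the reference triangle: [DEF] = ½·(0·(5−4) + 3·(4−0) + 5·(0−5)) = ½·(0 + 12 − 25) = -13/2.
[GEF] = ½·((20/7)·(5−4) + 3·(4−(29/7)) + 5·(29/7−5)) = ½·(20/7 − 3/7 − 30/7) = -13/14, so the D-coordinate is (-13/14)/(-13/2) = 1/7.
[DGF] = ½·(0·(29/7−4) + (20/7)·(4−0) + 5·(0−(29/7))) = ½·(0 + 80/7 − 145/7) = -65/14, so the E-coordinate is 5/7.
[DEG] = ½·(0·(5−(29/7)) + 3·(29/7−0) + (20/7)·(0−5)) = ½·(0 + 87/7 − 100/7) = -13/14, so the F-coordinate is 1/7.
Check: 1/7 + 5/7 + 1/7 = 1.

(1/7, 5/7, 1/7)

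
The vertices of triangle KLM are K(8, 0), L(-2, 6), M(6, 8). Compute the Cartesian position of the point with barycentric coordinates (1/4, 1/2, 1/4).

(5/2, 5)

N = (1/4)·K + (1/2)·L + (1/4)·M.
x-coordinate: (1/4)·8 + (1/2)·(-2) + (1/4)·6 = 5/2.
y-coordinate: (1/4)·0 + (1/2)·6 + (1/4)·8 = 5.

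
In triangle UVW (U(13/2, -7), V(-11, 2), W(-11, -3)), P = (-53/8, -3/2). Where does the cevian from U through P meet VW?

(-11, 1/3)

Barycentric coordinates of P with respect to UVW: (1/4, 1/2, 1/4).
On side VW the U-coordinate is zero; dropping P's U-weight 1/4 and renormalizing the remaining 1/2 : 1/4 gives weights 2/3, 1/3 on V, W.
Q = (2/3)·(-11, 2) + (1/3)·(-11, -3) = (-11, 1/3).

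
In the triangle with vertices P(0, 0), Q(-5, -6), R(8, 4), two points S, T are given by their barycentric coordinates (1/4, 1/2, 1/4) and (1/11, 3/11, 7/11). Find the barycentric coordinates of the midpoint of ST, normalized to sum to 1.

Since both coordinate triples sum to 1, the midpoint's barycentrics are the componentwise average.
(1/4+1/11)/2 = 15/88; similarly 17/44 and 39/88.

(15/88, 17/44, 39/88)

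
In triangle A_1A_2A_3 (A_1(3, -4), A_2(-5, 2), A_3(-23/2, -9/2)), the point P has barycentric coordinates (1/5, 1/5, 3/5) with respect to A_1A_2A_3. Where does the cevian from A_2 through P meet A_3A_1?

Line A_2P meets A_3A_1 where the A_2-coordinate vanishes; zeroing P's A_2-weight and renormalizing leaves A_3, A_1-weights 3/5 : 1/5 → (3/4, 1/4).
So Q = (3/4)·A_3 + (1/4)·A_1 = (-63/8, -35/8).

(-63/8, -35/8)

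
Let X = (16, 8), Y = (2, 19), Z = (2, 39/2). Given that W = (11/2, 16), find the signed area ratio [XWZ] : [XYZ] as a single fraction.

[XYZ] = ½·(16·(19−(39/2)) + 2·(39/2−8) + 2·(8−19)) = ½·(-8 + 23 − 22) = -7/2.
[XWZ] = ½·(16·(16−(39/2)) + (11/2)·(39/2−8) + 2·(8−16)) = ½·(-56 + 253/4 − 16) = -35/8, so the ratio is (-35/8)/(-7/2) = 5/4.

5/4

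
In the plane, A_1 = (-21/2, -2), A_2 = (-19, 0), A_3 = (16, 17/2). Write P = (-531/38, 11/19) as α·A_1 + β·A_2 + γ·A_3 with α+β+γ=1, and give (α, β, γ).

(3/19, 14/19, 2/19)

Signed area of the reference triangle: [A_1A_2A_3] = ½·((-21/2)·(0−(17/2)) + (-19)·(17/2−(-2)) + 16·(-2−0)) = ½·(357/4 − 399/2 − 32) = -569/8.
[PA_2A_3] = ½·((-531/38)·(0−(17/2)) + (-19)·(17/2−(11/19)) + 16·(11/19−0)) = ½·(9027/76 − 301/2 + 176/19) = -1707/152, so the A_1-coordinate is (-1707/152)/(-569/8) = 3/19.
[A_1PA_3] = ½·((-21/2)·(11/19−(17/2)) + (-531/38)·(17/2−(-2)) + 16·(-2−(11/19))) = ½·(6321/76 − 11151/76 − 784/19) = -3983/76, so the A_2-coordinate is 14/19.
[A_1A_2P] = ½·((-21/2)·(0−(11/19)) + (-19)·(11/19−(-2)) + (-531/38)·(-2−0)) = ½·(231/38 − 49 + 531/19) = -569/76, so the A_3-coordinate is 2/19.
Check: 3/19 + 14/19 + 2/19 = 1.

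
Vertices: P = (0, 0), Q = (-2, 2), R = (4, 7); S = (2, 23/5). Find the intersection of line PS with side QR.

(5/2, 23/4)

Barycentric coordinates of S with respect to PQR: (1/5, 1/5, 3/5).
On side QR the P-coordinate is zero; dropping S's P-weight 1/5 and renormalizing the remaining 1/5 : 3/5 gives weights 1/4, 3/4 on Q, R.
T = (1/4)·(-2, 2) + (3/4)·(4, 7) = (5/2, 23/4).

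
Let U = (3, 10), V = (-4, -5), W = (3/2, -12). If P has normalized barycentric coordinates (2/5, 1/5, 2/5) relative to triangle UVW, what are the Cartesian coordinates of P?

(1, -9/5)

P = (2/5)·U + (1/5)·V + (2/5)·W.
x-coordinate: (2/5)·3 + (1/5)·(-4) + (2/5)·(3/2) = 1.
y-coordinate: (2/5)·10 + (1/5)·(-5) + (2/5)·(-12) = -9/5.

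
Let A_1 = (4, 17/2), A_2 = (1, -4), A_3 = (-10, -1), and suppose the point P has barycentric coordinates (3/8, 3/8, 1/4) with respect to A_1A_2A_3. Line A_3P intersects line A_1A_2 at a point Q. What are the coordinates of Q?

(5/2, 9/4)

Line A_3P meets A_1A_2 where the A_3-coordinate vanishes; zeroing P's A_3-weight and renormalizing leaves A_1, A_2-weights 3/8 : 3/8 → (1/2, 1/2).
So Q = (1/2)·A_1 + (1/2)·A_2 = (5/2, 9/4).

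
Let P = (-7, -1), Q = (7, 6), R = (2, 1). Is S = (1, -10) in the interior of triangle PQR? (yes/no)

Barycentric coordinates of S: (-10/7, -97/35, 26/5).
The three coordinates are negative, negative, positive; a point is interior exactly when all three are positive.

no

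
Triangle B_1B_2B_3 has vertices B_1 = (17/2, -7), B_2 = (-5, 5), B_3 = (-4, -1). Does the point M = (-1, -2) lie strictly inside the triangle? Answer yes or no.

Barycentric coordinates of M: (17/69, 11/138, 31/46).
The three coordinates are positive, positive, positive; a point is interior exactly when all three are positive.

yes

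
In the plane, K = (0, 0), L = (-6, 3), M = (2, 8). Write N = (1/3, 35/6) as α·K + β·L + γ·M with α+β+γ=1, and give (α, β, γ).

(1/6, 1/6, 2/3)

Signed area of the reference triangle: [KLM] = ½·(0·(3−8) + (-6)·(8−0) + 2·(0−3)) = ½·(0 − 48 − 6) = -27.
[NLM] = ½·((1/3)·(3−8) + (-6)·(8−(35/6)) + 2·(35/6−3)) = ½·(-5/3 − 13 + 17/3) = -9/2, so the K-coordinate is (-9/2)/(-27) = 1/6.
[KNM] = ½·(0·(35/6−8) + (1/3)·(8−0) + 2·(0−(35/6))) = ½·(0 + 8/3 − 35/3) = -9/2, so the L-coordinate is 1/6.
[KLN] = ½·(0·(3−(35/6)) + (-6)·(35/6−0) + (1/3)·(0−3)) = ½·(0 − 35 − 1) = -18, so the M-coordinate is 2/3.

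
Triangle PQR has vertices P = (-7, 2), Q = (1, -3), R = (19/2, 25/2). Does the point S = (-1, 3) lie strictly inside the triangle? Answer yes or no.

Barycentric coordinates of S: (164/333, 31/111, 76/333).
The three coordinates are positive, positive, positive; a point is interior exactly when all three are positive.

yes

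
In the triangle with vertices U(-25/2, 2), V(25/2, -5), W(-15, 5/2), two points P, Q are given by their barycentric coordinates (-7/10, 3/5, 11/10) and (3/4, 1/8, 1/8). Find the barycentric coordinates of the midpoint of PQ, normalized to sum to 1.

(1/40, 29/80, 49/80)

Since both coordinate triples sum to 1, the midpoint's barycentrics are the componentwise average.
(-7/10+3/4)/2 = 1/40; similarly 29/80 and 49/80.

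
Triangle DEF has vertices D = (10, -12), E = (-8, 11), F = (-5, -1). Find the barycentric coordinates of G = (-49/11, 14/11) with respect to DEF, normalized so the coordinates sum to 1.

(1/11, 3/11, 7/11)

Signed area of the reference triangle: [DEF] = ½·(10·(11−(-1)) + (-8)·(-1−(-12)) + (-5)·(-12−11)) = ½·(120 − 88 + 115) = 147/2.
[GEF] = ½·((-49/11)·(11−(-1)) + (-8)·(-1−(14/11)) + (-5)·(14/11−11)) = ½·(-588/11 + 200/11 + 535/11) = 147/22, so the D-coordinate is (147/22)/(147/2) = 1/11.
[DGF] = ½·(10·(14/11−(-1)) + (-49/11)·(-1−(-12)) + (-5)·(-12−(14/11))) = ½·(250/11 − 49 + 730/11) = 441/22, so the E-coordinate is 3/11.
[DEG] = ½·(10·(11−(14/11)) + (-8)·(14/11−(-12)) + (-49/11)·(-12−11)) = ½·(1070/11 − 1168/11 + 1127/11) = 1029/22, so the F-coordinate is 7/11.
Check: 1/11 + 3/11 + 7/11 = 1.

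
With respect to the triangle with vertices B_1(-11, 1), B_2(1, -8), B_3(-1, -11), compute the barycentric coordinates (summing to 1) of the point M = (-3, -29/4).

Signed area of the reference triangle: [B_1B_2B_3] = ½·((-11)·(-8−(-11)) + 1·(-11−1) + (-1)·(1−(-8))) = ½·(-33 − 12 − 9) = -27.
[MB_2B_3] = ½·((-3)·(-8−(-11)) + 1·(-11−(-29/4)) + (-1)·(-29/4−(-8))) = ½·(-9 − 15/4 − 3/4) = -27/4, so the B_1-coordinate is (-27/4)/(-27) = 1/4.
[B_1MB_3] = ½·((-11)·(-29/4−(-11)) + (-3)·(-11−1) + (-1)·(1−(-29/4))) = ½·(-165/4 + 36 − 33/4) = -27/4, so the B_2-coordinate is 1/4.
[B_1B_2M] = ½·((-11)·(-8−(-29/4)) + 1·(-29/4−1) + (-3)·(1−(-8))) = ½·(33/4 − 33/4 − 27) = -27/2, so the B_3-coordinate is 1/2.
Check: 1/4 + 1/4 + 1/2 = 1.

(1/4, 1/4, 1/2)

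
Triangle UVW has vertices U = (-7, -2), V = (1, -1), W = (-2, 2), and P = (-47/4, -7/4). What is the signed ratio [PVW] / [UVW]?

3/2

[UVW] = ½·((-7)·(-1−2) + 1·(2−(-2)) + (-2)·(-2−(-1))) = ½·(21 + 4 + 2) = 27/2.
[PVW] = ½·((-47/4)·(-1−2) + 1·(2−(-7/4)) + (-2)·(-7/4−(-1))) = ½·(141/4 + 15/4 + 3/2) = 81/4, so the ratio is (81/4)/(27/2) = 3/2.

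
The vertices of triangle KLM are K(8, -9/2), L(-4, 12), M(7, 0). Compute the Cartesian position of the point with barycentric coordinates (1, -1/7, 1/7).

N = 1·K + (-1/7)·L + (1/7)·M.
x-coordinate: 1·8 + (-1/7)·(-4) + (1/7)·7 = 67/7.
y-coordinate: 1·(-9/2) + (-1/7)·12 + (1/7)·0 = -87/14.

(67/7, -87/14)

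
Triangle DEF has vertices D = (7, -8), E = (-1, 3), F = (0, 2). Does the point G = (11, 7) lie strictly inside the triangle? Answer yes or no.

Barycentric coordinates of G: (-16/3, -145/3, 164/3).
The three coordinates are negative, negative, positive; a point is interior exactly when all three are positive.

no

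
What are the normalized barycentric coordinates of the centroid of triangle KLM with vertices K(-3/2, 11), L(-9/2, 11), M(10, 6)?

The centroid is the average of the vertices, so each weight is 1/3.

(1/3, 1/3, 1/3)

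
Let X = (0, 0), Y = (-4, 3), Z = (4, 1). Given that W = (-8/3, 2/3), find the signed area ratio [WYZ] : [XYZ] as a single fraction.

[XYZ] = ½·(0·(3−1) + (-4)·(1−0) + 4·(0−3)) = ½·(0 − 4 − 12) = -8.
[WYZ] = ½·((-8/3)·(3−1) + (-4)·(1−(2/3)) + 4·(2/3−3)) = ½·(-16/3 − 4/3 − 28/3) = -8, so the ratio is (-8)/(-8) = 1.

1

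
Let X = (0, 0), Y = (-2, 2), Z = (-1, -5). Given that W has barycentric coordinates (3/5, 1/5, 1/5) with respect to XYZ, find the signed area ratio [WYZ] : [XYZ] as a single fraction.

The signed ratio [WYZ]/[XYZ] equals the barycentric coordinate of W at vertex X, which is 3/5.

3/5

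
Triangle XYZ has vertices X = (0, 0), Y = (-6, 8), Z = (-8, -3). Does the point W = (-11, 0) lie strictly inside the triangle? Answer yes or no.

Barycentric coordinates of W: (-39/82, 33/82, 44/41).
The three coordinates are negative, positive, positive; a point is interior exactly when all three are positive.

no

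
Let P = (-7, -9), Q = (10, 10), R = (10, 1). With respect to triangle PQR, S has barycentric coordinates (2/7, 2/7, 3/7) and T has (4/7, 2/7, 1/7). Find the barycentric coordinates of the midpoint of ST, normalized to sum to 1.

Since both coordinate triples sum to 1, the midpoint's barycentrics are the componentwise average.
(2/7+4/7)/2 = 3/7; similarly 2/7 and 2/7.

(3/7, 2/7, 2/7)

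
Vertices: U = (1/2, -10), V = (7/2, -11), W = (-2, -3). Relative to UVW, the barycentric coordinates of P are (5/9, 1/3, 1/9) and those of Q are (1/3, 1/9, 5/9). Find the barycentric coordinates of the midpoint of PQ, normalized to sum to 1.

(4/9, 2/9, 1/3)

Since both coordinate triples sum to 1, the midpoint's barycentrics are the componentwise average.
(5/9+1/3)/2 = 4/9; similarly 2/9 and 1/3.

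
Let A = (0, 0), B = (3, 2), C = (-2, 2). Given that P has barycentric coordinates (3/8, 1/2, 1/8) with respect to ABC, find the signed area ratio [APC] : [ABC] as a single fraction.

1/2

The signed ratio [APC]/[ABC] equals the barycentric coordinate of P at vertex B, which is 1/2.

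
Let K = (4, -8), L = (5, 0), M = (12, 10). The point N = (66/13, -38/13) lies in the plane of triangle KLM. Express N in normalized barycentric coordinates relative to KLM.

(6/13, 6/13, 1/13)

Signed area of the reference triangle: [KLM] = ½·(4·(0−10) + 5·(10−(-8)) + 12·(-8−0)) = ½·(-40 + 90 − 96) = -23.
[NLM] = ½·((66/13)·(0−10) + 5·(10−(-38/13)) + 12·(-38/13−0)) = ½·(-660/13 + 840/13 − 456/13) = -138/13, so the K-coordinate is (-138/13)/(-23) = 6/13.
[KNM] = ½·(4·(-38/13−10) + (66/13)·(10−(-8)) + 12·(-8−(-38/13))) = ½·(-672/13 + 1188/13 − 792/13) = -138/13, so the L-coordinate is 6/13.
[KLN] = ½·(4·(0−(-38/13)) + 5·(-38/13−(-8)) + (66/13)·(-8−0)) = ½·(152/13 + 330/13 − 528/13) = -23/13, so the M-coordinate is 1/13.
Check: 6/13 + 6/13 + 1/13 = 1.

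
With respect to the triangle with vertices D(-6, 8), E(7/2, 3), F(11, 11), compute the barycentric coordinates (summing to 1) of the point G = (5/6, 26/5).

Signed area of the reference triangle: [DEF] = ½·((-6)·(3−11) + (7/2)·(11−8) + 11·(8−3)) = ½·(48 + 21/2 + 55) = 227/4.
[GEF] = ½·((5/6)·(3−11) + (7/2)·(11−(26/5)) + 11·(26/5−3)) = ½·(-20/3 + 203/10 + 121/5) = 227/12, so the D-coordinate is (227/12)/(227/4) = 1/3.
[DGF] = ½·((-6)·(26/5−11) + (5/6)·(11−8) + 11·(8−(26/5))) = ½·(174/5 + 5/2 + 154/5) = 681/20, so the E-coordinate is 3/5.
[DEG] = ½·((-6)·(3−(26/5)) + (7/2)·(26/5−8) + (5/6)·(8−3)) = ½·(66/5 − 49/5 + 25/6) = 227/60, so the F-coordinate is 1/15.

(1/3, 3/5, 1/15)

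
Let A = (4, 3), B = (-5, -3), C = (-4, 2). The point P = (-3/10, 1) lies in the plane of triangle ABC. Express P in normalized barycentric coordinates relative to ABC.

Signed area of the reference triangle: [ABC] = ½·(4·(-3−2) + (-5)·(2−3) + (-4)·(3−(-3))) = ½·(-20 + 5 − 24) = -39/2.
[PBC] = ½·((-3/10)·(-3−2) + (-5)·(2−1) + (-4)·(1−(-3))) = ½·(3/2 − 5 − 16) = -39/4, so the A-coordinate is (-39/4)/(-39/2) = 1/2.
[APC] = ½·(4·(1−2) + (-3/10)·(2−3) + (-4)·(3−1)) = ½·(-4 + 3/10 − 8) = -117/20, so the B-coordinate is 3/10.
[ABP] = ½·(4·(-3−1) + (-5)·(1−3) + (-3/10)·(3−(-3))) = ½·(-16 + 10 − 9/5) = -39/10, so the C-coordinate is 1/5.
Check: 1/2 + 3/10 + 1/5 = 1.

(1/2, 3/10, 1/5)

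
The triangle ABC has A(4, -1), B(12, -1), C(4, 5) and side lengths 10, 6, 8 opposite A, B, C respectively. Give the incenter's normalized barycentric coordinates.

The incenter has barycentric coordinates proportional to the opposite side lengths: (10 : 6 : 8).
Normalizing by 10+6+8 = 24 gives (5/12, 1/4, 1/3).

(5/12, 1/4, 1/3)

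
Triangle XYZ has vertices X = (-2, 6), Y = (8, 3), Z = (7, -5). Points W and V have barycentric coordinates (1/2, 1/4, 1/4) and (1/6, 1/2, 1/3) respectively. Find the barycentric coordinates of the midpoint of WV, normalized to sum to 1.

(1/3, 3/8, 7/24)

Since both coordinate triples sum to 1, the midpoint's barycentrics are the componentwise average.
(1/2+1/6)/2 = 1/3; similarly 3/8 and 7/24.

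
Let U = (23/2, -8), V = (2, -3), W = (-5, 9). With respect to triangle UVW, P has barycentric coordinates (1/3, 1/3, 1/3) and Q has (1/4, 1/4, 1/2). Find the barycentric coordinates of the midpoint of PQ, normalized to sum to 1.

(7/24, 7/24, 5/12)

Since both coordinate triples sum to 1, the midpoint's barycentrics are the componentwise average.
(1/3+1/4)/2 = 7/24; similarly 7/24 and 5/12.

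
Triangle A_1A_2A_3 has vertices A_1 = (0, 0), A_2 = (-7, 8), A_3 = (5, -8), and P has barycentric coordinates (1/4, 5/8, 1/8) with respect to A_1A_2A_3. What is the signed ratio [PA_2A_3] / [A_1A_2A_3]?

1/4

The signed ratio [PA_2A_3]/[A_1A_2A_3] equals the barycentric coordinate of P at vertex A_1, which is 1/4.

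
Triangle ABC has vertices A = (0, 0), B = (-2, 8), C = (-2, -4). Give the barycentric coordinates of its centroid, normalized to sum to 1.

The centroid is the average of the vertices, so each weight is 1/3.

(1/3, 1/3, 1/3)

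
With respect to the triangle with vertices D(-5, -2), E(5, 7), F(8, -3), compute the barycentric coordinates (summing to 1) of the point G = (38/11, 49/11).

(2/11, 8/11, 1/11)

Signed area of the reference triangle: [DEF] = ½·((-5)·(7−(-3)) + 5·(-3−(-2)) + 8·(-2−7)) = ½·(-50 − 5 − 72) = -127/2.
[GEF] = ½·((38/11)·(7−(-3)) + 5·(-3−(49/11)) + 8·(49/11−7)) = ½·(380/11 − 410/11 − 224/11) = -127/11, so the D-coordinate is (-127/11)/(-127/2) = 2/11.
[DGF] = ½·((-5)·(49/11−(-3)) + (38/11)·(-3−(-2)) + 8·(-2−(49/11))) = ½·(-410/11 − 38/11 − 568/11) = -508/11, so the E-coordinate is 8/11.
[DEG] = ½·((-5)·(7−(49/11)) + 5·(49/11−(-2)) + (38/11)·(-2−7)) = ½·(-140/11 + 355/11 − 342/11) = -127/22, so the F-coordinate is 1/11.
Check: 2/11 + 8/11 + 1/11 = 1.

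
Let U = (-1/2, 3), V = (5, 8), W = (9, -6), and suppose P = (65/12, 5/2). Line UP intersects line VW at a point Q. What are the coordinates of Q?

Barycentric coordinates of P with respect to UVW: (1/6, 1/2, 1/3).
On side VW the U-coordinate is zero; dropping P's U-weight 1/6 and renormalizing the remaining 1/2 : 1/3 gives weights 3/5, 2/5 on V, W.
Q = (3/5)·(5, 8) + (2/5)·(9, -6) = (33/5, 12/5).

(33/5, 12/5)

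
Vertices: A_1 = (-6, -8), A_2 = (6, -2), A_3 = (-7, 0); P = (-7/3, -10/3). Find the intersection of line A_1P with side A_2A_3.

Barycentric coordinates of P with respect to A_1A_2A_3: (1/3, 1/3, 1/3).
On side A_2A_3 the A_1-coordinate is zero; dropping P's A_1-weight 1/3 and renormalizing the remaining 1/3 : 1/3 gives weights 1/2, 1/2 on A_2, A_3.
Q = (1/2)·(6, -2) + (1/2)·(-7, 0) = (-1/2, -1).

(-1/2, -1)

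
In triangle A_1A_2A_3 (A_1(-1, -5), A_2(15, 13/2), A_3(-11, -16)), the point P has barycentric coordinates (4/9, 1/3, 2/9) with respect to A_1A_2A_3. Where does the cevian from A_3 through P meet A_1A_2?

Line A_3P meets A_1A_2 where the A_3-coordinate vanishes; zeroing P's A_3-weight and renormalizing leaves A_1, A_2-weights 4/9 : 1/3 → (4/7, 3/7).
So Q = (4/7)·A_1 + (3/7)·A_2 = (41/7, -1/14).

(41/7, -1/14)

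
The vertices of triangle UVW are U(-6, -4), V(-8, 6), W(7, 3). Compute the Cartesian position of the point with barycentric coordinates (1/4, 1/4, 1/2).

P = (1/4)·U + (1/4)·V + (1/2)·W.
x-coordinate: (1/4)·(-6) + (1/4)·(-8) + (1/2)·7 = 0.
y-coordinate: (1/4)·(-4) + (1/4)·6 + (1/2)·3 = 2.

(0, 2)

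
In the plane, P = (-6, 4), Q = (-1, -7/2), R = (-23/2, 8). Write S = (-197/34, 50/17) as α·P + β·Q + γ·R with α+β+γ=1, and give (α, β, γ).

(10/17, 4/17, 3/17)

Signed area of the reference triangle: [PQR] = ½·((-6)·(-7/2−8) + (-1)·(8−4) + (-23/2)·(4−(-7/2))) = ½·(69 − 4 − 345/4) = -85/8.
[SQR] = ½·((-197/34)·(-7/2−8) + (-1)·(8−(50/17)) + (-23/2)·(50/17−(-7/2))) = ½·(4531/68 − 86/17 − 5037/68) = -25/4, so the P-coordinate is (-25/4)/(-85/8) = 10/17.
[PSR] = ½·((-6)·(50/17−8) + (-197/34)·(8−4) + (-23/2)·(4−(50/17))) = ½·(516/17 − 394/17 − 207/17) = -5/2, so the Q-coordinate is 4/17.
[PQS] = ½·((-6)·(-7/2−(50/17)) + (-1)·(50/17−4) + (-197/34)·(4−(-7/2))) = ½·(657/17 + 18/17 − 2955/68) = -15/8, so the R-coordinate is 3/17.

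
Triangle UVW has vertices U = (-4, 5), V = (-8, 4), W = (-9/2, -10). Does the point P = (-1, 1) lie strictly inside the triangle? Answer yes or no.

no

Barycentric coordinates of P: (25/17, -94/119, 38/119).
The three coordinates are positive, negative, positive; a point is interior exactly when all three are positive.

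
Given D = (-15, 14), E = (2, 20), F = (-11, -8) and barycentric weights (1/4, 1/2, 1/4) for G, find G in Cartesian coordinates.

(-11/2, 23/2)

G = (1/4)·D + (1/2)·E + (1/4)·F.
x-coordinate: (1/4)·(-15) + (1/2)·2 + (1/4)·(-11) = -11/2.
y-coordinate: (1/4)·14 + (1/2)·20 + (1/4)·(-8) = 23/2.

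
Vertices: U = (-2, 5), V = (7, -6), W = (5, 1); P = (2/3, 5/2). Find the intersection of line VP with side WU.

(-3/5, 21/5)

Barycentric coordinates of P with respect to UVW: (2/3, 1/6, 1/6).
On side WU the V-coordinate is zero; dropping P's V-weight 1/6 and renormalizing the remaining 1/6 : 2/3 gives weights 1/5, 4/5 on W, U.
Q = (1/5)·(5, 1) + (4/5)·(-2, 5) = (-3/5, 21/5).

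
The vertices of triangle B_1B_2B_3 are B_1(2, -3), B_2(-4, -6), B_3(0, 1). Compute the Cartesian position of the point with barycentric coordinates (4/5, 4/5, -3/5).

(-8/5, -39/5)

M = (4/5)·B_1 + (4/5)·B_2 + (-3/5)·B_3.
x-coordinate: (4/5)·2 + (4/5)·(-4) + (-3/5)·0 = -8/5.
y-coordinate: (4/5)·(-3) + (4/5)·(-6) + (-3/5)·1 = -39/5.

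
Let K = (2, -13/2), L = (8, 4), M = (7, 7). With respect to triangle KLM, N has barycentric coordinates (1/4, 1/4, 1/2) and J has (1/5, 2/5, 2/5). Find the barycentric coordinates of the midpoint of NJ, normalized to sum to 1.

(9/40, 13/40, 9/20)

Since both coordinate triples sum to 1, the midpoint's barycentrics are the componentwise average.
(1/4+1/5)/2 = 9/40; similarly 13/40 and 9/20.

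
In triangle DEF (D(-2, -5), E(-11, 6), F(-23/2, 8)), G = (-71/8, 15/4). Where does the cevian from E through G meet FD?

(-27/4, 3/2)

Barycentric coordinates of G with respect to DEF: (1/4, 1/2, 1/4).
On side FD the E-coordinate is zero; dropping G's E-weight 1/2 and renormalizing the remaining 1/4 : 1/4 gives weights 1/2, 1/2 on F, D.
H = (1/2)·(-23/2, 8) + (1/2)·(-2, -5) = (-27/4, 3/2).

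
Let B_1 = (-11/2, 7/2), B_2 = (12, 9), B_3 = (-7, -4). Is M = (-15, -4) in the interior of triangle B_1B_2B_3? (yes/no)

no

Barycentric coordinates of M: (104/123, -20/41, 79/123).
The three coordinates are positive, negative, positive; a point is interior exactly when all three are positive.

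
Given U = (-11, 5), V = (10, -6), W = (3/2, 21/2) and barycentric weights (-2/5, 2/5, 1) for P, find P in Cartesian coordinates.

P = (-2/5)·U + (2/5)·V + 1·W.
x-coordinate: (-2/5)·(-11) + (2/5)·10 + 1·(3/2) = 99/10.
y-coordinate: (-2/5)·5 + (2/5)·(-6) + 1·(21/2) = 61/10.

(99/10, 61/10)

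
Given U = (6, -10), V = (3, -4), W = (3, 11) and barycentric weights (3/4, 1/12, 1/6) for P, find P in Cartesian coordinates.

(21/4, -6)

P = (3/4)·U + (1/12)·V + (1/6)·W.
x-coordinate: (3/4)·6 + (1/12)·3 + (1/6)·3 = 21/4.
y-coordinate: (3/4)·(-10) + (1/12)·(-4) + (1/6)·11 = -6.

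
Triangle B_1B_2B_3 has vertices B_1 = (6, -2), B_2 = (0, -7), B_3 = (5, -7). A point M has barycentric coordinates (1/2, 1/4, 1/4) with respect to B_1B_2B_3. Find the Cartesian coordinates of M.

(17/4, -9/2)

M = (1/2)·B_1 + (1/4)·B_2 + (1/4)·B_3.
x-coordinate: (1/2)·6 + (1/4)·0 + (1/4)·5 = 17/4.
y-coordinate: (1/2)·(-2) + (1/4)·(-7) + (1/4)·(-7) = -9/2.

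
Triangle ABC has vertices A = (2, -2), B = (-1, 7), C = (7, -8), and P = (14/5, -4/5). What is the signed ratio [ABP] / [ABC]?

2/5

[ABC] = ½·(2·(7−(-8)) + (-1)·(-8−(-2)) + 7·(-2−7)) = ½·(30 + 6 − 63) = -27/2.
[ABP] = ½·(2·(7−(-4/5)) + (-1)·(-4/5−(-2)) + (14/5)·(-2−7)) = ½·(78/5 − 6/5 − 126/5) = -27/5, so the ratio is (-27/5)/(-27/2) = 2/5.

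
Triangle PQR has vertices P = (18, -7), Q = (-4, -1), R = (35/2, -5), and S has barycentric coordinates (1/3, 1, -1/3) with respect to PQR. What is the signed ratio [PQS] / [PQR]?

The signed ratio [PQS]/[PQR] equals the barycentric coordinate of S at vertex R, which is -1/3.

-1/3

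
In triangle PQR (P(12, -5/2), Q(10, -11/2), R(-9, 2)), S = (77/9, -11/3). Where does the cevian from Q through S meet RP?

(27/4, -11/8)

Barycentric coordinates of S with respect to PQR: (1/3, 5/9, 1/9).
On side RP the Q-coordinate is zero; dropping S's Q-weight 5/9 and renormalizing the remaining 1/9 : 1/3 gives weights 1/4, 3/4 on R, P.
T = (1/4)·(-9, 2) + (3/4)·(12, -5/2) = (27/4, -11/8).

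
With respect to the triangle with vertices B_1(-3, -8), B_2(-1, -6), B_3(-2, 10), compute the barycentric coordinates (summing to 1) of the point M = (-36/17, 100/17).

Signed area of the reference triangle: [B_1B_2B_3] = ½·((-3)·(-6−10) + (-1)·(10−(-8)) + (-2)·(-8−(-6))) = ½·(48 − 18 + 4) = 17.
[MB_2B_3] = ½·((-36/17)·(-6−10) + (-1)·(10−(100/17)) + (-2)·(100/17−(-6))) = ½·(576/17 − 70/17 − 404/17) = 3, so the B_1-coordinate is 3/17 = 3/17.
[B_1MB_3] = ½·((-3)·(100/17−10) + (-36/17)·(10−(-8)) + (-2)·(-8−(100/17))) = ½·(210/17 − 648/17 + 472/17) = 1, so the B_2-coordinate is 1/17.
[B_1B_2M] = ½·((-3)·(-6−(100/17)) + (-1)·(100/17−(-8)) + (-36/17)·(-8−(-6))) = ½·(606/17 − 236/17 + 72/17) = 13, so the B_3-coordinate is 13/17.
Check: 3/17 + 1/17 + 13/17 = 1.

(3/17, 1/17, 13/17)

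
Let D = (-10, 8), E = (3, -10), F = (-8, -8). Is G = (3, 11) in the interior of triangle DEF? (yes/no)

Barycentric coordinates of G: (231/172, 107/86, -273/172).
The three coordinates are positive, positive, negative; a point is interior exactly when all three are positive.

no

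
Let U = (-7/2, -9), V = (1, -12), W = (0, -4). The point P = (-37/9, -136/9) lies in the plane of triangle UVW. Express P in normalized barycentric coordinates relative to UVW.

Signed area of the reference triangle: [UVW] = ½·((-7/2)·(-12−(-4)) + 1·(-4−(-9)) + 0·(-9−(-12))) = ½·(28 + 5 + 0) = 33/2.
[PVW] = ½·((-37/9)·(-12−(-4)) + 1·(-4−(-136/9)) + 0·(-136/9−(-12))) = ½·(296/9 + 100/9 + 0) = 22, so the U-coordinate is 22/(33/2) = 4/3.
[UPW] = ½·((-7/2)·(-136/9−(-4)) + (-37/9)·(-4−(-9)) + 0·(-9−(-136/9))) = ½·(350/9 − 185/9 + 0) = 55/6, so the V-coordinate is 5/9.
[UVP] = ½·((-7/2)·(-12−(-136/9)) + 1·(-136/9−(-9)) + (-37/9)·(-9−(-12))) = ½·(-98/9 − 55/9 − 37/3) = -44/3, so the W-coordinate is -8/9.
Check: 4/3 + 5/9 − 8/9 = 1.

(4/3, 5/9, -8/9)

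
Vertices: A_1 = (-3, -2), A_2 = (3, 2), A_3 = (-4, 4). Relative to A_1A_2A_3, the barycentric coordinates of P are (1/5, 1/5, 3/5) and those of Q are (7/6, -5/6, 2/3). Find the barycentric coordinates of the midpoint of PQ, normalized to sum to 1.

(41/60, -19/60, 19/30)

Since both coordinate triples sum to 1, the midpoint's barycentrics are the componentwise average.
(1/5+7/6)/2 = 41/60; similarly -19/60 and 19/30.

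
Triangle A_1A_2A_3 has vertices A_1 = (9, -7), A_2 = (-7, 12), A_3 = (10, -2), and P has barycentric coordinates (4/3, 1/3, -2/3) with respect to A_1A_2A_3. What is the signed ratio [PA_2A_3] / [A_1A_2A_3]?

4/3

The signed ratio [PA_2A_3]/[A_1A_2A_3] equals the barycentric coordinate of P at vertex A_1, which is 4/3.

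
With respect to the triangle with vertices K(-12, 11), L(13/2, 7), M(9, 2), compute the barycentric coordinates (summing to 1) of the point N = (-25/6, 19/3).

Signed area of the reference triangle: [KLM] = ½·((-12)·(7−2) + (13/2)·(2−11) + 9·(11−7)) = ½·(-60 − 117/2 + 36) = -165/4.
[NLM] = ½·((-25/6)·(7−2) + (13/2)·(2−(19/3)) + 9·(19/3−7)) = ½·(-125/6 − 169/6 − 6) = -55/2, so the K-coordinate is (-55/2)/(-165/4) = 2/3.
[KNM] = ½·((-12)·(19/3−2) + (-25/6)·(2−11) + 9·(11−(19/3))) = ½·(-52 + 75/2 + 42) = 55/4, so the L-coordinate is -1/3.
[KLN] = ½·((-12)·(7−(19/3)) + (13/2)·(19/3−11) + (-25/6)·(11−7)) = ½·(-8 − 91/3 − 50/3) = -55/2, so the M-coordinate is 2/3.

(2/3, -1/3, 2/3)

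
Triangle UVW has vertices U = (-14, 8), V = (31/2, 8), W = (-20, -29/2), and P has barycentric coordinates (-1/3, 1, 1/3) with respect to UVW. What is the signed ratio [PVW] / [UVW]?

-1/3

The signed ratio [PVW]/[UVW] equals the barycentric coordinate of P at vertex U, which is -1/3.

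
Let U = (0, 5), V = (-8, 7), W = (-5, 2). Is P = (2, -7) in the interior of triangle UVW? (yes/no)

Barycentric coordinates of P: (4/17, -33/17, 46/17).
The three coordinates are positive, negative, positive; a point is interior exactly when all three are positive.

no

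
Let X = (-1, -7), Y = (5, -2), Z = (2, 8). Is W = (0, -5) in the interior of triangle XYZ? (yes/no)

Barycentric coordinates of W: (59/75, 3/25, 7/75).
The three coordinates are positive, positive, positive; a point is interior exactly when all three are positive.

yes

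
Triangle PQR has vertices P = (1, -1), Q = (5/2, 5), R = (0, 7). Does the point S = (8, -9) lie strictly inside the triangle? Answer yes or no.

no

Barycentric coordinates of S: (4/3, 8/3, -3).
The three coordinates are positive, positive, negative; a point is interior exactly when all three are positive.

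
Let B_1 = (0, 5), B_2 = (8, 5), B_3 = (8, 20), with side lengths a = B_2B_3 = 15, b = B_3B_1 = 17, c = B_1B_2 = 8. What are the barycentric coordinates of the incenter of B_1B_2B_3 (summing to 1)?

(3/8, 17/40, 1/5)

The incenter has barycentric coordinates proportional to the opposite side lengths: (15 : 17 : 8).
Normalizing by 15+17+8 = 40 gives (3/8, 17/40, 1/5).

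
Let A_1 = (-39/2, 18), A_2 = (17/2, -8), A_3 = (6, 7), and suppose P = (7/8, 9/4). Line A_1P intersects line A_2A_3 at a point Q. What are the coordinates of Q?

Barycentric coordinates of P with respect to A_1A_2A_3: (1/4, 1/2, 1/4).
On side A_2A_3 the A_1-coordinate is zero; dropping P's A_1-weight 1/4 and renormalizing the remaining 1/2 : 1/4 gives weights 2/3, 1/3 on A_2, A_3.
Q = (2/3)·(17/2, -8) + (1/3)·(6, 7) = (23/3, -3).

(23/3, -3)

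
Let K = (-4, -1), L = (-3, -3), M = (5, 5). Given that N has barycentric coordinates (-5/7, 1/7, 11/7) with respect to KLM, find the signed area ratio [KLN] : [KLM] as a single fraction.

11/7

The signed ratio [KLN]/[KLM] equals the barycentric coordinate of N at vertex M, which is 11/7.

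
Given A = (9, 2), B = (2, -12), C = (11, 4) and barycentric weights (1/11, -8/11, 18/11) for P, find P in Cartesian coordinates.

P = (1/11)·A + (-8/11)·B + (18/11)·C.
x-coordinate: (1/11)·9 + (-8/11)·2 + (18/11)·11 = 191/11.
y-coordinate: (1/11)·2 + (-8/11)·(-12) + (18/11)·4 = 170/11.

(191/11, 170/11)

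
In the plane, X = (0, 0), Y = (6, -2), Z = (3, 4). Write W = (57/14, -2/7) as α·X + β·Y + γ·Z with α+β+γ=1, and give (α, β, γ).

(3/14, 4/7, 3/14)

Signed area of the reference triangle: [XYZ] = ½·(0·(-2−4) + 6·(4−0) + 3·(0−(-2))) = ½·(0 + 24 + 6) = 15.
[WYZ] = ½·((57/14)·(-2−4) + 6·(4−(-2/7)) + 3·(-2/7−(-2))) = ½·(-171/7 + 180/7 + 36/7) = 45/14, so the X-coordinate is (45/14)/15 = 3/14.
[XWZ] = ½·(0·(-2/7−4) + (57/14)·(4−0) + 3·(0−(-2/7))) = ½·(0 + 114/7 + 6/7) = 60/7, so the Y-coordinate is 4/7.
[XYW] = ½·(0·(-2−(-2/7)) + 6·(-2/7−0) + (57/14)·(0−(-2))) = ½·(0 − 12/7 + 57/7) = 45/14, so the Z-coordinate is 3/14.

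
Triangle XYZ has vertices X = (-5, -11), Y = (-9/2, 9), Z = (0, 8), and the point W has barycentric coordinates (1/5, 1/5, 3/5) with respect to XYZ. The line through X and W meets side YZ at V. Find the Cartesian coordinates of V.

(-9/8, 33/4)

Line XW meets YZ where the X-coordinate vanishes; zeroing W's X-weight and renormalizing leaves Y, Z-weights 1/5 : 3/5 → (1/4, 3/4).
So V = (1/4)·Y + (3/4)·Z = (-9/8, 33/4).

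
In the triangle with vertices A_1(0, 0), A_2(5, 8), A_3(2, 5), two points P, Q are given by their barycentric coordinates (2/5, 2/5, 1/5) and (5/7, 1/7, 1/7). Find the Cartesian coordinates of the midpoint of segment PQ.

(17/10, 106/35)

Barycentric coordinates of the midpoint are the average: (39/70, 19/70, 6/35).
Converting: (39/70)·A_1 + (19/70)·A_2 + (6/35)·A_3 = (17/10, 106/35).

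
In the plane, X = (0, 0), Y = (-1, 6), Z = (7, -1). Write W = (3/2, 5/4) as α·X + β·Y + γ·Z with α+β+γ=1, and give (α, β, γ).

(1/2, 1/4, 1/4)

Signed area of the reference triangle: [XYZ] = ½·(0·(6−(-1)) + (-1)·(-1−0) + 7·(0−6)) = ½·(0 + 1 − 42) = -41/2.
[WYZ] = ½·((3/2)·(6−(-1)) + (-1)·(-1−(5/4)) + 7·(5/4−6)) = ½·(21/2 + 9/4 − 133/4) = -41/4, so the X-coordinate is (-41/4)/(-41/2) = 1/2.
[XWZ] = ½·(0·(5/4−(-1)) + (3/2)·(-1−0) + 7·(0−(5/4))) = ½·(0 − 3/2 − 35/4) = -41/8, so the Y-coordinate is 1/4.
[XYW] = ½·(0·(6−(5/4)) + (-1)·(5/4−0) + (3/2)·(0−6)) = ½·(0 − 5/4 − 9) = -41/8, so the Z-coordinate is 1/4.
Check: 1/2 + 1/4 + 1/4 = 1.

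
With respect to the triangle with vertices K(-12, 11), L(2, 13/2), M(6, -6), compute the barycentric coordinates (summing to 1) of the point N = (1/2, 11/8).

(1/4, 1/4, 1/2)

Signed area of the reference triangle: [KLM] = ½·((-12)·(13/2−(-6)) + 2·(-6−11) + 6·(11−(13/2))) = ½·(-150 − 34 + 27) = -157/2.
[NLM] = ½·((1/2)·(13/2−(-6)) + 2·(-6−(11/8)) + 6·(11/8−(13/2))) = ½·(25/4 − 59/4 − 123/4) = -157/8, so the K-coordinate is (-157/8)/(-157/2) = 1/4.
[KNM] = ½·((-12)·(11/8−(-6)) + (1/2)·(-6−11) + 6·(11−(11/8))) = ½·(-177/2 − 17/2 + 231/4) = -157/8, so the L-coordinate is 1/4.
[KLN] = ½·((-12)·(13/2−(11/8)) + 2·(11/8−11) + (1/2)·(11−(13/2))) = ½·(-123/2 − 77/4 + 9/4) = -157/4, so the M-coordinate is 1/2.
Check: 1/4 + 1/4 + 1/2 = 1.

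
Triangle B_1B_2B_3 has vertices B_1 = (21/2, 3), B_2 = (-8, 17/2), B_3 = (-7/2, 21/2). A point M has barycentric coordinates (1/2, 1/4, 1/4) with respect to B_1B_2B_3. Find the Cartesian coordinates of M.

(19/8, 25/4)

M = (1/2)·B_1 + (1/4)·B_2 + (1/4)·B_3.
x-coordinate: (1/2)·(21/2) + (1/4)·(-8) + (1/4)·(-7/2) = 19/8.
y-coordinate: (1/2)·3 + (1/4)·(17/2) + (1/4)·(21/2) = 25/4.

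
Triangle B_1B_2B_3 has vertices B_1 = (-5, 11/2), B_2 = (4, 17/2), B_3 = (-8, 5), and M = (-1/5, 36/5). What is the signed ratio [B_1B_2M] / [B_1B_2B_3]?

[B_1B_2B_3] = ½·((-5)·(17/2−5) + 4·(5−(11/2)) + (-8)·(11/2−(17/2))) = ½·(-35/2 − 2 + 24) = 9/4.
[B_1B_2M] = ½·((-5)·(17/2−(36/5)) + 4·(36/5−(11/2)) + (-1/5)·(11/2−(17/2))) = ½·(-13/2 + 34/5 + 3/5) = 9/20, so the ratio is (9/20)/(9/4) = 1/5.

1/5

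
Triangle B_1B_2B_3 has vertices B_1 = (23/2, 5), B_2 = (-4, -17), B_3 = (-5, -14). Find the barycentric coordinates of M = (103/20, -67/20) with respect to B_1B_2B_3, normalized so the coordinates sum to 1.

(3/5, 1/4, 3/20)

Signed area of the reference triangle: [B_1B_2B_3] = ½·((23/2)·(-17−(-14)) + (-4)·(-14−5) + (-5)·(5−(-17))) = ½·(-69/2 + 76 − 110) = -137/4.
[MB_2B_3] = ½·((103/20)·(-17−(-14)) + (-4)·(-14−(-67/20)) + (-5)·(-67/20−(-17))) = ½·(-309/20 + 213/5 − 273/4) = -411/20, so the B_1-coordinate is (-411/20)/(-137/4) = 3/5.
[B_1MB_3] = ½·((23/2)·(-67/20−(-14)) + (103/20)·(-14−5) + (-5)·(5−(-67/20))) = ½·(4899/40 − 1957/20 − 167/4) = -137/16, so the B_2-coordinate is 1/4.
[B_1B_2M] = ½·((23/2)·(-17−(-67/20)) + (-4)·(-67/20−5) + (103/20)·(5−(-17))) = ½·(-6279/40 + 167/5 + 1133/10) = -411/80, so the B_3-coordinate is 3/20.
Check: 3/5 + 1/4 + 3/20 = 1.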